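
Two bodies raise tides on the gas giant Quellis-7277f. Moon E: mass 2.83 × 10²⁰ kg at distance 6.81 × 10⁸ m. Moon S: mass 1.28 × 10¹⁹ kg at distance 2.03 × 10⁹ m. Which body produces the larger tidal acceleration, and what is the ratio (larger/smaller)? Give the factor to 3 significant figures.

Tidal acceleration ∝ M/d³, so compare M/d³ for each.
Moon E: (2.83 × 10²⁰) / (6.81 × 10⁸)³ = 8.961 × 10⁻⁷
Moon S: (1.28 × 10¹⁹) / (2.03 × 10⁹)³ = 1.530 × 10⁻⁹
Ratio (larger/smaller) = 586

Moon E, by a factor of ≈ 586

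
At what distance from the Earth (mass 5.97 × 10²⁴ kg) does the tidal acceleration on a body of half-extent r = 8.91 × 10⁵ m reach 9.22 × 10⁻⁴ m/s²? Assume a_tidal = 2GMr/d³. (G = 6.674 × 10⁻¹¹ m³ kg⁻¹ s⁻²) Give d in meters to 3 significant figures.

2GMr/d³ = a_tidal  ⇒  d = (2GMr / a_tidal)^(1/3)
d = (2 × 6.674×10⁻¹¹ × (5.97 × 10²⁴) × (8.91 × 10⁵) / (9.22 × 10⁻⁴))^(1/3)
  = 9.17 × 10⁷ m

9.17 × 10⁷ m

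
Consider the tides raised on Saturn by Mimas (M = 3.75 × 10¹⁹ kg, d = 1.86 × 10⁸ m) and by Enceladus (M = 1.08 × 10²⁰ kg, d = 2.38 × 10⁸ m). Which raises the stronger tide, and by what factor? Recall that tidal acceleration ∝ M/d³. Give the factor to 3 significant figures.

Enceladus, by a factor of ≈ 1.37

The tide-raising term goes as M/d³ (the gradient of a 1/d² field).
Mimas: (3.75 × 10¹⁹) / (1.86 × 10⁸)³ = 5.828 × 10⁻⁶
Enceladus: (1.08 × 10²⁰) / (2.38 × 10⁸)³ = 8.011 × 10⁻⁶
Ratio (larger/smaller) = 1.37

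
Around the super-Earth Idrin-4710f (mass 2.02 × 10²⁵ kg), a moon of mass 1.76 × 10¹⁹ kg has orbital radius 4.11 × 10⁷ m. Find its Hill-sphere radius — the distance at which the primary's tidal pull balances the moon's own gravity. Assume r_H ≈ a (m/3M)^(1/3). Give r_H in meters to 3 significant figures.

r_H ≈ a (m/3M)^(1/3)
    = (4.11 × 10⁷) × (1.76 × 10¹⁹ / (3 × 2.02 × 10²⁵))^(1/3)
    = 2.72 × 10⁵ m

2.72 × 10⁵ m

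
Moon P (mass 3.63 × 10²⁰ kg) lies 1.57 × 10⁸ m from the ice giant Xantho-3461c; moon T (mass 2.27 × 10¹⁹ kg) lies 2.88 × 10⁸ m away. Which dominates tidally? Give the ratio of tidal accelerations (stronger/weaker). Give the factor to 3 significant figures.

Tidal stretch scales as M/d³; compute that for each body.
Moon P: (3.63 × 10²⁰) / (1.57 × 10⁸)³ = 9.380 × 10⁻⁵
Moon T: (2.27 × 10¹⁹) / (2.88 × 10⁸)³ = 9.503 × 10⁻⁷
Ratio (larger/smaller) = 98.7

Moon P, by a factor of ≈ 98.7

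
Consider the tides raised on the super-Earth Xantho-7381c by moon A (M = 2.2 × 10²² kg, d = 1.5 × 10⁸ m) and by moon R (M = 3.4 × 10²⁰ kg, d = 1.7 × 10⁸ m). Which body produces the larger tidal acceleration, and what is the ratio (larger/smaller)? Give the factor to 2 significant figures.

Compare M/d³ for the two perturbers:
Moon A: (2.2 × 10²²) / (1.5 × 10⁸)³ = 6.519 × 10⁻³
Moon R: (3.4 × 10²⁰) / (1.7 × 10⁸)³ = 6.920 × 10⁻⁵
Ratio (larger/smaller) = 94

Moon A, by a factor of ≈ 94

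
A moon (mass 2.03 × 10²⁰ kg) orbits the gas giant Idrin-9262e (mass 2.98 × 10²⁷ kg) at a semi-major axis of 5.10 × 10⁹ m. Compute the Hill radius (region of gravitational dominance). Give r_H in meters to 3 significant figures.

r_H ≈ a (m/3M)^(1/3)
    = (5.10 × 10⁹) × (2.03 × 10²⁰ / (3 × 2.98 × 10²⁷))^(1/3)
    = 1.44 × 10⁷ m

1.44 × 10⁷ m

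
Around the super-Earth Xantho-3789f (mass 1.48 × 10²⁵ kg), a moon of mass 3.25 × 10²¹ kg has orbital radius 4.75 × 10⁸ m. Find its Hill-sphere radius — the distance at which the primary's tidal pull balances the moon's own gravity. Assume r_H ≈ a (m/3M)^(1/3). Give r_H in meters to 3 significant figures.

1.99 × 10⁷ m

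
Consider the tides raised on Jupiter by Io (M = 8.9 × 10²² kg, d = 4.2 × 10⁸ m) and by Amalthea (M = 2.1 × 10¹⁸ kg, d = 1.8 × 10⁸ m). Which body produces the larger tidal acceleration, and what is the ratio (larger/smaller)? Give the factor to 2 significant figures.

Compare M/d³ for the two perturbers:
Io: (8.9 × 10²²) / (4.2 × 10⁸)³ = 1.201 × 10⁻³
Amalthea: (2.1 × 10¹⁸) / (1.8 × 10⁸)³ = 3.601 × 10⁻⁷
Ratio (larger/smaller) = 3300

Io, by a factor of ≈ 3300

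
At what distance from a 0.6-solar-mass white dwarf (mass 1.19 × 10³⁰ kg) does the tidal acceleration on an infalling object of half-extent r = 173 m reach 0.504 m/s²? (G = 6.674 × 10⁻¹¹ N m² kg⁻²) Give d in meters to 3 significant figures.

3.79 × 10⁷ m

2GMr/d³ = a_tidal  ⇒  d = (2GMr / a_tidal)^(1/3)
d = (2 × 6.674×10⁻¹¹ × (1.19 × 10³⁰) × (173) / (0.504))^(1/3)
  = 3.79 × 10⁷ m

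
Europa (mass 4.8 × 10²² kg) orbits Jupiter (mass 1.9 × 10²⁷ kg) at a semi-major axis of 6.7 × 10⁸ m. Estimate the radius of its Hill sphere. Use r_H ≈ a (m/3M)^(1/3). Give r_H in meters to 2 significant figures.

r_H ≈ a (m/3M)^(1/3)
    = (6.7 × 10⁸) × (4.8 × 10²² / (3 × 1.9 × 10²⁷))^(1/3)
    = 1.4 × 10⁷ m

1.4 × 10⁷ m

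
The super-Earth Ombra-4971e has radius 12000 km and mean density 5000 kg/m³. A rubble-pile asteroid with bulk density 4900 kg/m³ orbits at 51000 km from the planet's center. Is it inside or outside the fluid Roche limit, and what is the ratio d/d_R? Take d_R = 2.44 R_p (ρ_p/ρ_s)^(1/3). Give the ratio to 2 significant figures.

d_R = 2.44 × (12000 km) × (5000/4900)^(1/3) = 29480 km
d/d_R = (51000) / (29480) = 1.7
Since d/d_R > 1, the body is outside the Roche limit.

outside; d/d_R ≈ 1.7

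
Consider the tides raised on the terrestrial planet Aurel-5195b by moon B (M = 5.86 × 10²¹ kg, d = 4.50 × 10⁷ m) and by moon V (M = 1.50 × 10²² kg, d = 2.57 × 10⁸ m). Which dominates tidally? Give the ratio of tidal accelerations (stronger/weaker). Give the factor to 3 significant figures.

Compare M/d³ for the two perturbers:
Moon B: (5.86 × 10²¹) / (4.50 × 10⁷)³ = 6.431 × 10⁻²
Moon V: (1.50 × 10²²) / (2.57 × 10⁸)³ = 8.837 × 10⁻⁴
Ratio (larger/smaller) = 72.8

Moon B, by a factor of ≈ 72.8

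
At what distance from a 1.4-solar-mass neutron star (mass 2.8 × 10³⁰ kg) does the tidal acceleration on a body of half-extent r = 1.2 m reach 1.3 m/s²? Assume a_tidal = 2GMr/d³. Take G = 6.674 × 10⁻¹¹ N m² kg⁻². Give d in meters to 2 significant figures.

7.0 × 10⁶ m

2GMr/d³ = a_tidal  ⇒  d = (2GMr / a_tidal)^(1/3)
d = (2 × 6.674×10⁻¹¹ × (2.8 × 10³⁰) × (1.2) / (1.3))^(1/3)
  = 7.0 × 10⁶ m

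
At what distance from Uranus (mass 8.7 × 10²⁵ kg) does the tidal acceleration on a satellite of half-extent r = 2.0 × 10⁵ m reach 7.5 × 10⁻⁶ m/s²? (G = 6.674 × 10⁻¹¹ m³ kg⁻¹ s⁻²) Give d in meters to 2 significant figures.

2GMr/d³ = a_tidal  ⇒  d = (2GMr / a_tidal)^(1/3)
d = (2 × 6.674×10⁻¹¹ × (8.7 × 10²⁵) × (2.0 × 10⁵) / (7.5 × 10⁻⁶))^(1/3)
  = 6.8 × 10⁸ m

6.8 × 10⁸ m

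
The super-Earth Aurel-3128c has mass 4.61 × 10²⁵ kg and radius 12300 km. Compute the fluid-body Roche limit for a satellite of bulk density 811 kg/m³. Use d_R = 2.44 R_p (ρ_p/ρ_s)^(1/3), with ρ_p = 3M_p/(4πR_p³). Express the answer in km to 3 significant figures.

58200 km

ρ_p = 3M_p/(4πR_p³) = 3 × (4.61 × 10²⁵) / (4π × (1.23 × 10⁷ m)³) = 5910 kg/m³
d_R = 2.44 × 12300 km × (5910/811)^(1/3)
    = 58200 km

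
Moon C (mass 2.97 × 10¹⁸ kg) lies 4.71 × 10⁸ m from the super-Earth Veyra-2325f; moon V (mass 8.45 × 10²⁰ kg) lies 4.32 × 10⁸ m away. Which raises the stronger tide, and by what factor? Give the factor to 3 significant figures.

Tidal stretch scales as M/d³; compute that for each body.
Moon C: (2.97 × 10¹⁸) / (4.71 × 10⁸)³ = 2.842 × 10⁻⁸
Moon V: (8.45 × 10²⁰) / (4.32 × 10⁸)³ = 1.048 × 10⁻⁵
Ratio (larger/smaller) = 369

Moon V, by a factor of ≈ 369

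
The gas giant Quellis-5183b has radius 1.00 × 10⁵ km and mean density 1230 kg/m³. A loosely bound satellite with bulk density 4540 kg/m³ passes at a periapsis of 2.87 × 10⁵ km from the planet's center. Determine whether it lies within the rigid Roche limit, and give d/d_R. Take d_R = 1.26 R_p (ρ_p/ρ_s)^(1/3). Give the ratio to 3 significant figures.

d_R = 1.26 × (1.00 × 10⁵ km) × (1230/4540)^(1/3) = 81530 km
d/d_R = (2.87 × 10⁵) / (81530) = 3.52
Since d/d_R > 1, the body is outside the Roche limit.

outside; d/d_R ≈ 3.52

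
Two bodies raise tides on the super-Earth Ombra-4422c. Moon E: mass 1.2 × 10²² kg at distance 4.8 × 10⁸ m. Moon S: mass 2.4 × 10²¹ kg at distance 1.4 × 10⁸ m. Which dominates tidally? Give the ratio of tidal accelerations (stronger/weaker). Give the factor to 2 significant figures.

Compare M/d³ for the two perturbers:
Moon E: (1.2 × 10²²) / (4.8 × 10⁸)³ = 1.085 × 10⁻⁴
Moon S: (2.4 × 10²¹) / (1.4 × 10⁸)³ = 8.746 × 10⁻⁴
Ratio (larger/smaller) = 8.1

Moon S, by a factor of ≈ 8.1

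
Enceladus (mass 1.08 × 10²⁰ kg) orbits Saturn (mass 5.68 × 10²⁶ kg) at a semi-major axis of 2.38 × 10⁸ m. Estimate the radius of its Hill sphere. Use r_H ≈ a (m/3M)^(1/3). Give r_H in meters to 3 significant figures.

9.49 × 10⁵ m

r_H ≈ a (m/3M)^(1/3)
    = (2.38 × 10⁸) × (1.08 × 10²⁰ / (3 × 5.68 × 10²⁶))^(1/3)
    = 9.49 × 10⁵ m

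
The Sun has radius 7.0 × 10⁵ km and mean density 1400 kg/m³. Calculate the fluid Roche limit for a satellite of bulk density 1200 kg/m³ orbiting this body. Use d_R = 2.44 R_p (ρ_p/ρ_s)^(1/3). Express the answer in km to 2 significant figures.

1.8 × 10⁶ km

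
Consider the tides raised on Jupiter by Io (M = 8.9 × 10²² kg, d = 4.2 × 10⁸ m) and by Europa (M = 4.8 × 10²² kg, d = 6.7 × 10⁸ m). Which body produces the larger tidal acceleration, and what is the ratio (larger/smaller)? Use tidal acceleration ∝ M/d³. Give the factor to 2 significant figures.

Io, by a factor of ≈ 7.5

The tide-raising term goes as M/d³ (the gradient of a 1/d² field).
Io: (8.9 × 10²²) / (4.2 × 10⁸)³ = 1.201 × 10⁻³
Europa: (4.8 × 10²²) / (6.7 × 10⁸)³ = 1.596 × 10⁻⁴
Ratio (larger/smaller) = 7.5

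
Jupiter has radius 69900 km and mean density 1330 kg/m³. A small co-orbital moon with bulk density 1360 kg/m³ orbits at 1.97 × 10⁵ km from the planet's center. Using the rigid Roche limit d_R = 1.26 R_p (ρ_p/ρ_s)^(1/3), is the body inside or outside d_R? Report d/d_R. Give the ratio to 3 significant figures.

d_R = 1.26 × (69900 km) × (1330/1360)^(1/3) = 87420 km
d/d_R = (1.97 × 10⁵) / (87420) = 2.25
Since d/d_R > 1, the body is outside the Roche limit.

outside; d/d_R ≈ 2.25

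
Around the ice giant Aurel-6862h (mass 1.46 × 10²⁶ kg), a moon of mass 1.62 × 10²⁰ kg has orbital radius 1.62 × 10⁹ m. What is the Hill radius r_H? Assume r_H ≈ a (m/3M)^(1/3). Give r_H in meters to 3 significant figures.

r_H ≈ a (m/3M)^(1/3)
    = (1.62 × 10⁹) × (1.62 × 10²⁰ / (3 × 1.46 × 10²⁶))^(1/3)
    = 1.16 × 10⁷ m

1.16 × 10⁷ m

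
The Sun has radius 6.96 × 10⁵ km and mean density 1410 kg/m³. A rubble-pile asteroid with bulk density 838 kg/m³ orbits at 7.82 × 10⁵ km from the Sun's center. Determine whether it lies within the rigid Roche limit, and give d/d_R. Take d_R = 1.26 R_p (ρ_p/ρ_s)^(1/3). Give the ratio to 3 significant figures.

inside; d/d_R ≈ 0.750

d_R = 1.26 × (6.96 × 10⁵ km) × (1410/838)^(1/3) = 1.043 × 10⁶ km
d/d_R = (7.82 × 10⁵) / (1.043 × 10⁶) = 0.750
Since d/d_R < 1, the body is inside the Roche limit.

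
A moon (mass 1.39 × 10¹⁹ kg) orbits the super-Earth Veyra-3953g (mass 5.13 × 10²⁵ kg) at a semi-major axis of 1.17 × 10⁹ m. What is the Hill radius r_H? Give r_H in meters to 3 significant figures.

5.25 × 10⁶ m

r_H ≈ a (m/3M)^(1/3)
    = (1.17 × 10⁹) × (1.39 × 10¹⁹ / (3 × 5.13 × 10²⁵))^(1/3)
    = 5.25 × 10⁶ m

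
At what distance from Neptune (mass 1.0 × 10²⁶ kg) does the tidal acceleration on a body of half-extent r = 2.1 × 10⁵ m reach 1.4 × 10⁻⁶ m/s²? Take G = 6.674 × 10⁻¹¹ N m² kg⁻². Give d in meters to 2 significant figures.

2GMr/d³ = a_tidal  ⇒  d = (2GMr / a_tidal)^(1/3)
d = (2 × 6.674×10⁻¹¹ × (1.0 × 10²⁶) × (2.1 × 10⁵) / (1.4 × 10⁻⁶))^(1/3)
  = 1.3 × 10⁹ m

1.3 × 10⁹ m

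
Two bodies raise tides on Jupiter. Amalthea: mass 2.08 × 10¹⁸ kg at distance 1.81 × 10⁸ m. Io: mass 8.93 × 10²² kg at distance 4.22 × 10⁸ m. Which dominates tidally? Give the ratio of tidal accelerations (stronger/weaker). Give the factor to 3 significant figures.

Io, by a factor of ≈ 3390

Tidal stretch scales as M/d³; compute that for each body.
Amalthea: (2.08 × 10¹⁸) / (1.81 × 10⁸)³ = 3.508 × 10⁻⁷
Io: (8.93 × 10²²) / (4.22 × 10⁸)³ = 1.188 × 10⁻³
Ratio (larger/smaller) = 3390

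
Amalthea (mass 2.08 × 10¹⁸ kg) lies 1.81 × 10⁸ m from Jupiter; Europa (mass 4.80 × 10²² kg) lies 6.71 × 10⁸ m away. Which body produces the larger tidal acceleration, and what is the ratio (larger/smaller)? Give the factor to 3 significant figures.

Europa, by a factor of ≈ 453

Tidal acceleration ∝ M/d³, so compare M/d³ for each.
Amalthea: (2.08 × 10¹⁸) / (1.81 × 10⁸)³ = 3.508 × 10⁻⁷
Europa: (4.80 × 10²²) / (6.71 × 10⁸)³ = 1.589 × 10⁻⁴
Ratio (larger/smaller) = 453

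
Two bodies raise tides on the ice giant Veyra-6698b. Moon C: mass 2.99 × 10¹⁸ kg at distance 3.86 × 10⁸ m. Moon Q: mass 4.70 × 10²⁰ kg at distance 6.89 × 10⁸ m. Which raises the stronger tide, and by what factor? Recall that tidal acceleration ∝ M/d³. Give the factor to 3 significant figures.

The tide-raising term goes as M/d³ (the gradient of a 1/d² field).
Moon C: (2.99 × 10¹⁸) / (3.86 × 10⁸)³ = 5.199 × 10⁻⁸
Moon Q: (4.70 × 10²⁰) / (6.89 × 10⁸)³ = 1.437 × 10⁻⁶
Ratio (larger/smaller) = 27.6

Moon Q, by a factor of ≈ 27.6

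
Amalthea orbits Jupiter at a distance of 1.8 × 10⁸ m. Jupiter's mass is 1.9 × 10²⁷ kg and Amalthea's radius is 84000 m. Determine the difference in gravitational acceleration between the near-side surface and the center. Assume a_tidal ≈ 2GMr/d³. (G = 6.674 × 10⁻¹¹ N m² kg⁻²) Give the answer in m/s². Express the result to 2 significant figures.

3.7 × 10⁻³ m/s²

a_tidal = 2GMr/d³
        = 2 × (6.674 × 10⁻¹¹) × (1.9 × 10²⁷) × (84000) / (1.8 × 10⁸)³
        = 3.7 × 10⁻³ m/s²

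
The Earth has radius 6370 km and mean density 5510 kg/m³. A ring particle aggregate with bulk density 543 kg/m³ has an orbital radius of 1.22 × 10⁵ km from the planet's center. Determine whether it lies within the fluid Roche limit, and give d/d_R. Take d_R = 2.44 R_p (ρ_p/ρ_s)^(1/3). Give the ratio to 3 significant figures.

d_R = 2.44 × (6370 km) × (5510/543)^(1/3) = 33650 km
d/d_R = (1.22 × 10⁵) / (33650) = 3.63
Since d/d_R > 1, the body is outside the Roche limit.

outside; d/d_R ≈ 3.63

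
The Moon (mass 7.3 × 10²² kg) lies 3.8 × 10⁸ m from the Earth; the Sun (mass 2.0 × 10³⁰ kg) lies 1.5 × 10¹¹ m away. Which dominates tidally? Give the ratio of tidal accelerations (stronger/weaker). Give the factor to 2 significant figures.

Tidal stretch scales as M/d³; compute that for each body.
The Moon: (7.3 × 10²²) / (3.8 × 10⁸)³ = 1.330 × 10⁻³
The Sun: (2.0 × 10³⁰) / (1.5 × 10¹¹)³ = 5.926 × 10⁻⁴
Ratio (larger/smaller) = 2.2

The Moon, by a factor of ≈ 2.2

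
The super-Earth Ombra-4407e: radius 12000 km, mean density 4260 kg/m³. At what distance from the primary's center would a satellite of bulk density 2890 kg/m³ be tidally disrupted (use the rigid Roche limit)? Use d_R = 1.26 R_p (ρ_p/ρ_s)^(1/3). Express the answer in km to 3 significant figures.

d_R = 1.26 × 12000 km × (4260/2890)^(1/3)
    = 17200 km

17200 km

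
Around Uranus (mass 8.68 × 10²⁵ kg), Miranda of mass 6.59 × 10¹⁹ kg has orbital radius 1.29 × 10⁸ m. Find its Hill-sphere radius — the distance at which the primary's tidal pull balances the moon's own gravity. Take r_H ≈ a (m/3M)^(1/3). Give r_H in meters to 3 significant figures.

8.16 × 10⁵ m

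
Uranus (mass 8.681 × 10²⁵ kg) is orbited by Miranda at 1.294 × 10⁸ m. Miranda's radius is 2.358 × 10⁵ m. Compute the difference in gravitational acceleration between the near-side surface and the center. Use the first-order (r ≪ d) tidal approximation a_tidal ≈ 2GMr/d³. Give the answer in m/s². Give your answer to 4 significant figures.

1.261 × 10⁻³ m/s²

Δa = 2GMr/d³
   = 2 × (6.674 × 10⁻¹¹) × (8.681 × 10²⁵) × (2.358 × 10⁵) / (1.294 × 10⁸)³
   = 1.261 × 10⁻³ m/s²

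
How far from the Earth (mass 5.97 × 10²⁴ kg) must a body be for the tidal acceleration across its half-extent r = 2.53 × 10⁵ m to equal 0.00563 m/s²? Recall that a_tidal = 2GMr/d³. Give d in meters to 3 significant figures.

2GMr/d³ = a_tidal  ⇒  d = (2GMr / a_tidal)^(1/3)
d = (2 × 6.674×10⁻¹¹ × (5.97 × 10²⁴) × (2.53 × 10⁵) / (0.00563))^(1/3)
  = 3.30 × 10⁷ m

3.30 × 10⁷ m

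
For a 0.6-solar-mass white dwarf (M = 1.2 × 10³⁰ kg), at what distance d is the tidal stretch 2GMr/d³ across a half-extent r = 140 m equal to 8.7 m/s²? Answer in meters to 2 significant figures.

1.4 × 10⁷ m

2GMr/d³ = a_tidal  ⇒  d = (2GMr / a_tidal)^(1/3)
d = (2 × 6.674×10⁻¹¹ × (1.2 × 10³⁰) × (140) / (8.7))^(1/3)
  = 1.4 × 10⁷ m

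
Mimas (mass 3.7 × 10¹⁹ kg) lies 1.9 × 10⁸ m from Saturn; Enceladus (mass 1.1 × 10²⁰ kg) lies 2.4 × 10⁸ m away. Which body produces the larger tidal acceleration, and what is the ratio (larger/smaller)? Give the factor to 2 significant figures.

Compare M/d³ for the two perturbers:
Mimas: (3.7 × 10¹⁹) / (1.9 × 10⁸)³ = 5.394 × 10⁻⁶
Enceladus: (1.1 × 10²⁰) / (2.4 × 10⁸)³ = 7.957 × 10⁻⁶
Ratio (larger/smaller) = 1.5

Enceladus, by a factor of ≈ 1.5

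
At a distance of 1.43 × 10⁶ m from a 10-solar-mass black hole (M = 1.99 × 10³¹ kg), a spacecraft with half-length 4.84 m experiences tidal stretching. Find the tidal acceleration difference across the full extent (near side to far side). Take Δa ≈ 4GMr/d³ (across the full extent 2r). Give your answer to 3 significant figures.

8.79 × 10³ m/s²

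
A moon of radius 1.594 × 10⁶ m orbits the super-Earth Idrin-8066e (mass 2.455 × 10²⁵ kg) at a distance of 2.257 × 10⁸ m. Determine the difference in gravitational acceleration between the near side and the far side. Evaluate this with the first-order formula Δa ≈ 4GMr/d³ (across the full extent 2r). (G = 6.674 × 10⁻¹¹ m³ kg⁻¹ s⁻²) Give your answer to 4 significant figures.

Δa = 4GMr/d³
   = 4 × (6.674 × 10⁻¹¹) × (2.455 × 10²⁵) × (1.594 × 10⁶) / (2.257 × 10⁸)³
   = 9.086 × 10⁻⁴ m/s²

9.086 × 10⁻⁴ m/s²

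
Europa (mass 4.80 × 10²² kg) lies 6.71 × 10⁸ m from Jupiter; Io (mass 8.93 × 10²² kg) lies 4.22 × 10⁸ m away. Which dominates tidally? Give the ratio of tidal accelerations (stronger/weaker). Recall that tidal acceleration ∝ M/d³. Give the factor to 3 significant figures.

Io, by a factor of ≈ 7.48

Tidal stretch scales as M/d³; compute that for each body.
Europa: (4.80 × 10²²) / (6.71 × 10⁸)³ = 1.589 × 10⁻⁴
Io: (8.93 × 10²²) / (4.22 × 10⁸)³ = 1.188 × 10⁻³
Ratio (larger/smaller) = 7.48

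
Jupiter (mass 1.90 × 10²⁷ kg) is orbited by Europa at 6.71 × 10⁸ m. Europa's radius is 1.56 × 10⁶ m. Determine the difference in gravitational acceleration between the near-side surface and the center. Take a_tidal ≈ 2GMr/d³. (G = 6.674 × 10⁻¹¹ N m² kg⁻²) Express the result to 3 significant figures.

The tidal stretch is the gradient of GM/d² times the body's extent r, hence the 1/d³ dependence.
Δa = 2GMr/d³
   = 2 × (6.674 × 10⁻¹¹) × (1.90 × 10²⁷) × (1.56 × 10⁶) / (6.71 × 10⁸)³
   = 1.31 × 10⁻³ m/s²

1.31 × 10⁻³ m/s²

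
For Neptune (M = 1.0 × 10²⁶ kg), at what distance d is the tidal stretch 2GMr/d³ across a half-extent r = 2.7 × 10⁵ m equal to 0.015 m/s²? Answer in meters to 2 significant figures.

6.2 × 10⁷ m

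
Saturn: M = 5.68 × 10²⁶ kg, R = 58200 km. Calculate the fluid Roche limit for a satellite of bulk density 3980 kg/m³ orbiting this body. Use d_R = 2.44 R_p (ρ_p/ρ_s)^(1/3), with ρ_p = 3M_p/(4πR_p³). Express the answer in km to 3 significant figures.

79100 km

ρ_p = 3M_p/(4πR_p³) = 3 × (5.68 × 10²⁶) / (4π × (5.82 × 10⁷ m)³) = 688 kg/m³
d_R = 2.44 × 58200 km × (688/3980)^(1/3)
    = 79100 km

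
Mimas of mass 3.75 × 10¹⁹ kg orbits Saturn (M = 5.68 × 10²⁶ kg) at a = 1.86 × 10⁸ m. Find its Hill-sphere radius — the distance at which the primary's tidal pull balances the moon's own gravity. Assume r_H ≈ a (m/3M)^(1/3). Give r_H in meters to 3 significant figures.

r_H ≈ a (m/3M)^(1/3)
    = (1.86 × 10⁸) × (3.75 × 10¹⁹ / (3 × 5.68 × 10²⁶))^(1/3)
    = 5.21 × 10⁵ m

5.21 × 10⁵ m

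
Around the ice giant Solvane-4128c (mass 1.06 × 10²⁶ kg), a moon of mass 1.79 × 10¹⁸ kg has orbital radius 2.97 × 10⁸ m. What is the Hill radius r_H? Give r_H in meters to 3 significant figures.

r_H ≈ a (m/3M)^(1/3)
    = (2.97 × 10⁸) × (1.79 × 10¹⁸ / (3 × 1.06 × 10²⁶))^(1/3)
    = 5.28 × 10⁵ m

5.28 × 10⁵ m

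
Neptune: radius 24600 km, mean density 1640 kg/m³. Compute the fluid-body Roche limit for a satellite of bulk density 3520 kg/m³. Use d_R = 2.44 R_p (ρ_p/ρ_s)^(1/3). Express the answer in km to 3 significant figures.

d_R = 2.44 × 24600 km × (1640/3520)^(1/3)
    = 46500 km

46500 km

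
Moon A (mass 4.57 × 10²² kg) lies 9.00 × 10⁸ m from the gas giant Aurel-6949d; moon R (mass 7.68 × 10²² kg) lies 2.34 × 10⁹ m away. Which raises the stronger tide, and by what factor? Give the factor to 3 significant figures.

Moon A, by a factor of ≈ 10.5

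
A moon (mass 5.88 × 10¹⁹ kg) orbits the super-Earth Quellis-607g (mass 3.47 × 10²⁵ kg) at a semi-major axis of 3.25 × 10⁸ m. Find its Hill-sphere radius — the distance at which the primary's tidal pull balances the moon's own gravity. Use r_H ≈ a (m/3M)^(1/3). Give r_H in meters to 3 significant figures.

2.69 × 10⁶ m

r_H ≈ a (m/3M)^(1/3)
    = (3.25 × 10⁸) × (5.88 × 10¹⁹ / (3 × 3.47 × 10²⁵))^(1/3)
    = 2.69 × 10⁶ m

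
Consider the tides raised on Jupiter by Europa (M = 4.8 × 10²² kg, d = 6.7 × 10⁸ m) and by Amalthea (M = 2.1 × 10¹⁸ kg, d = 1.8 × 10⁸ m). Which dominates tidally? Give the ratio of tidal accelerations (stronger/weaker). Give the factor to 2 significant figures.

Europa, by a factor of ≈ 440

Tidal acceleration ∝ M/d³, so compare M/d³ for each.
Europa: (4.8 × 10²²) / (6.7 × 10⁸)³ = 1.596 × 10⁻⁴
Amalthea: (2.1 × 10¹⁸) / (1.8 × 10⁸)³ = 3.601 × 10⁻⁷
Ratio (larger/smaller) = 440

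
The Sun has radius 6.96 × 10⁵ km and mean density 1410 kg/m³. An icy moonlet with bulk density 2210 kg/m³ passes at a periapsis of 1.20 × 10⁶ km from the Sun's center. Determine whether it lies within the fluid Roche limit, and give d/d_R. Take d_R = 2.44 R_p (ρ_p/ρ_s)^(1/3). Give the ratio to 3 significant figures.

inside; d/d_R ≈ 0.821

d_R = 2.44 × (6.96 × 10⁵ km) × (1410/2210)^(1/3) = 1.462 × 10⁶ km
d/d_R = (1.20 × 10⁶) / (1.462 × 10⁶) = 0.821
Since d/d_R < 1, the body is inside the Roche limit.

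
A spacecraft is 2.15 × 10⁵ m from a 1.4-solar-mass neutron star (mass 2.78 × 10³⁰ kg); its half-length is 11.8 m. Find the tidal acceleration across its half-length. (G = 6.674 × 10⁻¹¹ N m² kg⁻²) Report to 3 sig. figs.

4.41 × 10⁵ m/s²

Δa = 2GMr/d³
   = 2 × (6.674 × 10⁻¹¹) × (2.78 × 10³⁰) × (11.8) / (2.15 × 10⁵)³
   = 4.41 × 10⁵ m/s²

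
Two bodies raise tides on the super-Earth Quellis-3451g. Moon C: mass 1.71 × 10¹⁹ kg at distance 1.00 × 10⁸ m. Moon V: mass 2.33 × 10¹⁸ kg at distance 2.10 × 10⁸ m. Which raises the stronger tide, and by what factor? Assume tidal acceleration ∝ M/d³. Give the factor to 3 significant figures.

Moon C, by a factor of ≈ 68.0

Tidal acceleration ∝ M/d³, so compare M/d³ for each.
Moon C: (1.71 × 10¹⁹) / (1.00 × 10⁸)³ = 1.710 × 10⁻⁵
Moon V: (2.33 × 10¹⁸) / (2.10 × 10⁸)³ = 2.516 × 10⁻⁷
Ratio (larger/smaller) = 68.0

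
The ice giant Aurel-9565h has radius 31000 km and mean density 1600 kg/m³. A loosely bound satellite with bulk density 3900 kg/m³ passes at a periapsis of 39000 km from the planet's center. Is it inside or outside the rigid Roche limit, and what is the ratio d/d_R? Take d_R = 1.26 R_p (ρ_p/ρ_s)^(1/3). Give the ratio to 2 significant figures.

outside; d/d_R ≈ 1.3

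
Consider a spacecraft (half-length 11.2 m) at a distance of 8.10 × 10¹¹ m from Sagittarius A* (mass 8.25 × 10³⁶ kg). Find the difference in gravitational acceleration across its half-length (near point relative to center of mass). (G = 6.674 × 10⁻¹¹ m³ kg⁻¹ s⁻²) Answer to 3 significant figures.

2.32 × 10⁻⁸ m/s²

The tidal stretch is the gradient of GM/d² times the body's extent r, hence the 1/d³ dependence.
a_tidal = 2GMr/d³
        = 2 × (6.674 × 10⁻¹¹) × (8.25 × 10³⁶) × (11.2) / (8.10 × 10¹¹)³
        = 2.32 × 10⁻⁸ m/s²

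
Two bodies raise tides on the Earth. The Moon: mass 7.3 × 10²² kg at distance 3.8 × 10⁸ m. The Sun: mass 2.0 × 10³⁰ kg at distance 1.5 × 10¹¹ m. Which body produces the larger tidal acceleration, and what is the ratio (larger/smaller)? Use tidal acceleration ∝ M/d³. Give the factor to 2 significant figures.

The Moon, by a factor of ≈ 2.2

Tidal stretch scales as M/d³; compute that for each body.
The Moon: (7.3 × 10²²) / (3.8 × 10⁸)³ = 1.330 × 10⁻³
The Sun: (2.0 × 10³⁰) / (1.5 × 10¹¹)³ = 5.926 × 10⁻⁴
Ratio (larger/smaller) = 2.2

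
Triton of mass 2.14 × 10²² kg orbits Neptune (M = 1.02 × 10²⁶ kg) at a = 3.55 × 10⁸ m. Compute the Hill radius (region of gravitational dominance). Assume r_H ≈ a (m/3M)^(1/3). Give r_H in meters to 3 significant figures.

r_H ≈ a (m/3M)^(1/3)
    = (3.55 × 10⁸) × (2.14 × 10²² / (3 × 1.02 × 10²⁶))^(1/3)
    = 1.46 × 10⁷ m

1.46 × 10⁷ m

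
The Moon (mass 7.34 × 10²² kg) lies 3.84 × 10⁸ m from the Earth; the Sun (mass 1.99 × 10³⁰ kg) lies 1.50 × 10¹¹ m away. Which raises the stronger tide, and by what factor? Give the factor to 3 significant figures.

Tidal acceleration ∝ M/d³, so compare M/d³ for each.
The Moon: (7.34 × 10²²) / (3.84 × 10⁸)³ = 1.296 × 10⁻³
The Sun: (1.99 × 10³⁰) / (1.50 × 10¹¹)³ = 5.896 × 10⁻⁴
Ratio (larger/smaller) = 2.20

The Moon, by a factor of ≈ 2.20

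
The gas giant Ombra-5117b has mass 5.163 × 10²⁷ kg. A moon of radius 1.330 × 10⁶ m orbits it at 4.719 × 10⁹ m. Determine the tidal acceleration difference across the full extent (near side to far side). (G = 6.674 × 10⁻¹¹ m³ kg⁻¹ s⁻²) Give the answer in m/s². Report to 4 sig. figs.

Differencing GM/(d−r)² and GM/(d+r)² to first order in r/d gives 4GMr/d³.
a_tidal = 4GMr/d³
        = 4 × (6.674 × 10⁻¹¹) × (5.163 × 10²⁷) × (1.330 × 10⁶) / (4.719 × 10⁹)³
        = 1.744 × 10⁻⁵ m/s²

1.744 × 10⁻⁵ m/s²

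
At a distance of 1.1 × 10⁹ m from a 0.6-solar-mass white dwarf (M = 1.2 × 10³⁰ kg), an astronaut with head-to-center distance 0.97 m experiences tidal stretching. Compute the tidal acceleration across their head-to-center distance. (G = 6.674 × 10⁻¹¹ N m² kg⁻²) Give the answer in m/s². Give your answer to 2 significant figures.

Δa = 2GMr/d³
   = 2 × (6.674 × 10⁻¹¹) × (1.2 × 10³⁰) × (0.97) / (1.1 × 10⁹)³
   = 1.2 × 10⁻⁷ m/s²

1.2 × 10⁻⁷ m/s²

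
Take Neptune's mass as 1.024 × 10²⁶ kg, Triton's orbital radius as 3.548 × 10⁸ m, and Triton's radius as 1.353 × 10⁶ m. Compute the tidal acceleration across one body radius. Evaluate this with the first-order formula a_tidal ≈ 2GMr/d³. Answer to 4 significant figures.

4.141 × 10⁻⁴ m/s²

The tidal stretch is the gradient of GM/d² times the body's extent r, hence the 1/d³ dependence.
Δa = 2GMr/d³
   = 2 × (6.674 × 10⁻¹¹) × (1.024 × 10²⁶) × (1.353 × 10⁶) / (3.548 × 10⁸)³
   = 4.141 × 10⁻⁴ m/s²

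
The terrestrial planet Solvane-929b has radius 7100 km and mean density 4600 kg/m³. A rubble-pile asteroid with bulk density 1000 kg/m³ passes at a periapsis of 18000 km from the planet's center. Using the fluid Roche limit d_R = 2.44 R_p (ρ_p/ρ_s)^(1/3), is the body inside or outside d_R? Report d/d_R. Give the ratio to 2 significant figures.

inside; d/d_R ≈ 0.62

d_R = 2.44 × (7100 km) × (4600/1000)^(1/3) = 28810 km
d/d_R = (18000) / (28810) = 0.62
Since d/d_R < 1, the body is inside the Roche limit.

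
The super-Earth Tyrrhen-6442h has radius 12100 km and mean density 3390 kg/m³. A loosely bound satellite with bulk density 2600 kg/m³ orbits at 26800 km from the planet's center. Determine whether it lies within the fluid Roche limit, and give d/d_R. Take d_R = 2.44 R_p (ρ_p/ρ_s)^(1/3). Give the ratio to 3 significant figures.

inside; d/d_R ≈ 0.831

d_R = 2.44 × (12100 km) × (3390/2600)^(1/3) = 32250 km
d/d_R = (26800) / (32250) = 0.831
Since d/d_R < 1, the body is inside the Roche limit.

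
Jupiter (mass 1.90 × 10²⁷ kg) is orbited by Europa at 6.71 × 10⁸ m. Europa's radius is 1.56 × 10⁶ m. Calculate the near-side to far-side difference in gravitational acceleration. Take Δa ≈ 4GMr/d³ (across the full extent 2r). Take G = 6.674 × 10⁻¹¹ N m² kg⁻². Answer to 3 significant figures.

2.62 × 10⁻³ m/s²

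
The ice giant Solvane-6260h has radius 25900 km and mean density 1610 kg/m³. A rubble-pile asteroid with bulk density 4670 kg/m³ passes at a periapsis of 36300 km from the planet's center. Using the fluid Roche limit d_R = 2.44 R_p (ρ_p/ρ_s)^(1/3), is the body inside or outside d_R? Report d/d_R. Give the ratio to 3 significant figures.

d_R = 2.44 × (25900 km) × (1610/4670)^(1/3) = 44310 km
d/d_R = (36300) / (44310) = 0.819
Since d/d_R < 1, the body is inside the Roche limit.

inside; d/d_R ≈ 0.819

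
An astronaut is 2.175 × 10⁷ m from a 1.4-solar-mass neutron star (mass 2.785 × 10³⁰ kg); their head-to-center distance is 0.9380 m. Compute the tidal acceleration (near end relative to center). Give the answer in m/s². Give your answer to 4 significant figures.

Δa = 2GMr/d³
   = 2 × (6.674 × 10⁻¹¹) × (2.785 × 10³⁰) × (0.9380) / (2.175 × 10⁷)³
   = 3.389 × 10⁻² m/s²

3.389 × 10⁻² m/s²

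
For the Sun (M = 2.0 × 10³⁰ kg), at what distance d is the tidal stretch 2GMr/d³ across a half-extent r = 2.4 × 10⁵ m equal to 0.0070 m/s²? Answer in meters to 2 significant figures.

2.1 × 10⁹ m

2GMr/d³ = a_tidal  ⇒  d = (2GMr / a_tidal)^(1/3)
d = (2 × 6.674×10⁻¹¹ × (2.0 × 10³⁰) × (2.4 × 10⁵) / (0.0070))^(1/3)
  = 2.1 × 10⁹ m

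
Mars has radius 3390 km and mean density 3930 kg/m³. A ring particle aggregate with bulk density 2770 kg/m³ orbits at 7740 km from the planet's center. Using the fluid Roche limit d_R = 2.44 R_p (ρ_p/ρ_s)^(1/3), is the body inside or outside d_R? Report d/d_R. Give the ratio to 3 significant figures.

d_R = 2.44 × (3390 km) × (3930/2770)^(1/3) = 9295 km
d/d_R = (7740) / (9295) = 0.833
Since d/d_R < 1, the body is inside the Roche limit.

inside; d/d_R ≈ 0.833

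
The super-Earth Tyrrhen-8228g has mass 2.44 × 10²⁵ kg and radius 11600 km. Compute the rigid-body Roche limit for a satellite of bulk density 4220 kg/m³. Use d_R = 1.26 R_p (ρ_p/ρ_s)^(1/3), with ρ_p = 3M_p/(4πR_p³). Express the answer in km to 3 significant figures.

ρ_p = 3M_p/(4πR_p³) = 3 × (2.44 × 10²⁵) / (4π × (1.16 × 10⁷ m)³) = 3730 kg/m³
d_R = 1.26 × 11600 km × (3730/4220)^(1/3)
    = 14000 km

14000 km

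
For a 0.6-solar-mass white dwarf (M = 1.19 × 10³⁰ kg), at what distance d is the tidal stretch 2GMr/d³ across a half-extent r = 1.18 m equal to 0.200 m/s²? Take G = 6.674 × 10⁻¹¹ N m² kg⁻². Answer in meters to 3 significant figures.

2GMr/d³ = a_tidal  ⇒  d = (2GMr / a_tidal)^(1/3)
d = (2 × 6.674×10⁻¹¹ × (1.19 × 10³⁰) × (1.18) / (0.200))^(1/3)
  = 9.79 × 10⁶ m

9.79 × 10⁶ m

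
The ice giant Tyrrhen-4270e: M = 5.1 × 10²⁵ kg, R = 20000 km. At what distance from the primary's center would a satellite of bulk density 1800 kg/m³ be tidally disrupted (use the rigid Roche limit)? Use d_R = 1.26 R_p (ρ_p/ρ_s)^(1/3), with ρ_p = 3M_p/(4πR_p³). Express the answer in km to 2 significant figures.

ρ_p = 3M_p/(4πR_p³) = 3 × (5.1 × 10²⁵) / (4π × (2.0 × 10⁷ m)³) = 1500 kg/m³
d_R = 1.26 × 20000 km × (1500/1800)^(1/3)
    = 24000 km

24000 km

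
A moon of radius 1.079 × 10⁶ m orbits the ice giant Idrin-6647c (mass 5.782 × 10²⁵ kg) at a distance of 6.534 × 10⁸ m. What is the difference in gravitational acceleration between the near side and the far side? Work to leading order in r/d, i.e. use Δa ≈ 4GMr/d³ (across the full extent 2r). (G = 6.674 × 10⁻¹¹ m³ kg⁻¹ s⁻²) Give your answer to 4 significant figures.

The field gradient is 2GM/d³; across the full diameter 2r the difference is 4GMr/d³.
Δa = 4GMr/d³
   = 4 × (6.674 × 10⁻¹¹) × (5.782 × 10²⁵) × (1.079 × 10⁶) / (6.534 × 10⁸)³
   = 5.970 × 10⁻⁵ m/s²

5.970 × 10⁻⁵ m/s²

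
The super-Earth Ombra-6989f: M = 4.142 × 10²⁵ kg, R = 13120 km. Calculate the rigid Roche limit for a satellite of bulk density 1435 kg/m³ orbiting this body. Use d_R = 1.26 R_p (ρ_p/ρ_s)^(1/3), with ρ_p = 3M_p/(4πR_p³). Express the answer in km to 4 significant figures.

ρ_p = 3M_p/(4πR_p³) = 3 × (4.142 × 10²⁵) / (4π × (1.312 × 10⁷ m)³) = 4378 kg/m³
d_R = 1.26 × 13120 km × (4378/1435)^(1/3)
    = 23980 km

23980 km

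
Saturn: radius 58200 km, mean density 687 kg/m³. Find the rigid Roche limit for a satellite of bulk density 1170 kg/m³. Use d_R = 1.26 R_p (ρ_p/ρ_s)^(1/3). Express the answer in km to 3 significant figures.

d_R = 1.26 × 58200 km × (687/1170)^(1/3)
    = 61400 km

61400 km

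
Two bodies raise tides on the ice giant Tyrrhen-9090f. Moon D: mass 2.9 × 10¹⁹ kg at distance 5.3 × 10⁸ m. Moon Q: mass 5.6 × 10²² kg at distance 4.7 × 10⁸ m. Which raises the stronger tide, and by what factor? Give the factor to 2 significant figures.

Moon Q, by a factor of ≈ 2800

Tidal acceleration ∝ M/d³, so compare M/d³ for each.
Moon D: (2.9 × 10¹⁹) / (5.3 × 10⁸)³ = 1.948 × 10⁻⁷
Moon Q: (5.6 × 10²²) / (4.7 × 10⁸)³ = 5.394 × 10⁻⁴
Ratio (larger/smaller) = 2800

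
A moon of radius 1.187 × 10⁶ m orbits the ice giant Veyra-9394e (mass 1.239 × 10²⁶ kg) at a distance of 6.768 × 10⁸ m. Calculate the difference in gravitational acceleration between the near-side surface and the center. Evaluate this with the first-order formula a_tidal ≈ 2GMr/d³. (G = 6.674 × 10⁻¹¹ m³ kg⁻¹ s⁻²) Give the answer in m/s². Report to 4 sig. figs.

Δg = 2GMr/d³
   = 2 × (6.674 × 10⁻¹¹) × (1.239 × 10²⁶) × (1.187 × 10⁶) / (6.768 × 10⁸)³
   = 6.332 × 10⁻⁵ m/s²

6.332 × 10⁻⁵ m/s²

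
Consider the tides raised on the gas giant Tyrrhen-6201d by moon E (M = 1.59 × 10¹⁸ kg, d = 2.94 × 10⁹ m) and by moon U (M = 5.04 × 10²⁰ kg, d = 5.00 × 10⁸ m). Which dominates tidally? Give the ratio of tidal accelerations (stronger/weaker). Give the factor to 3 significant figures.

Compare M/d³ for the two perturbers:
Moon E: (1.59 × 10¹⁸) / (2.94 × 10⁹)³ = 6.257 × 10⁻¹¹
Moon U: (5.04 × 10²⁰) / (5.00 × 10⁸)³ = 4.032 × 10⁻⁶
Ratio (larger/smaller) = 64400

Moon U, by a factor of ≈ 64400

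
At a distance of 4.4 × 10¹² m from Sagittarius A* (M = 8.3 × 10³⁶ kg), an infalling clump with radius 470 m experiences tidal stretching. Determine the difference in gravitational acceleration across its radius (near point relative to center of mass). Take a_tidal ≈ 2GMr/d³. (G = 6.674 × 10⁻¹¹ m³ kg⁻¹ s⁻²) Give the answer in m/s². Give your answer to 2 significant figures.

a_tidal = 2GMr/d³
        = 2 × (6.674 × 10⁻¹¹) × (8.3 × 10³⁶) × (470) / (4.4 × 10¹²)³
        = 6.1 × 10⁻⁹ m/s²

6.1 × 10⁻⁹ m/s²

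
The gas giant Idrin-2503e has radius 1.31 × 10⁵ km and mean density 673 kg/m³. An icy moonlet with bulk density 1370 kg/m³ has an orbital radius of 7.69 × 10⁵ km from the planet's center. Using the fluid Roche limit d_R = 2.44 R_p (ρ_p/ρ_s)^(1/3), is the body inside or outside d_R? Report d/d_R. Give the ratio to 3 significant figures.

d_R = 2.44 × (1.31 × 10⁵ km) × (673/1370)^(1/3) = 2.522 × 10⁵ km
d/d_R = (7.69 × 10⁵) / (2.522 × 10⁵) = 3.05
Since d/d_R > 1, the body is outside the Roche limit.

outside; d/d_R ≈ 3.05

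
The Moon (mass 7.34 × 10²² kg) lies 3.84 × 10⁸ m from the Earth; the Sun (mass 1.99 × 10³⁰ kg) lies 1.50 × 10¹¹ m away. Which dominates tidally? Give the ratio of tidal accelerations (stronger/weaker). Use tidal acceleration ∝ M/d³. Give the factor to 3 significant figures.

The Moon, by a factor of ≈ 2.20

Compare M/d³ for the two perturbers:
The Moon: (7.34 × 10²²) / (3.84 × 10⁸)³ = 1.296 × 10⁻³
The Sun: (1.99 × 10³⁰) / (1.50 × 10¹¹)³ = 5.896 × 10⁻⁴
Ratio (larger/smaller) = 2.20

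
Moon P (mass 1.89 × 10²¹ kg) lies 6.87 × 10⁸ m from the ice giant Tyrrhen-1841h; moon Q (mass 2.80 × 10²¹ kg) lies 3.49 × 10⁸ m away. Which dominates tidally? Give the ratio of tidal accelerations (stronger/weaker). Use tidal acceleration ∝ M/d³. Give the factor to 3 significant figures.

Moon Q, by a factor of ≈ 11.3

Compare M/d³ for the two perturbers:
Moon P: (1.89 × 10²¹) / (6.87 × 10⁸)³ = 5.829 × 10⁻⁶
Moon Q: (2.80 × 10²¹) / (3.49 × 10⁸)³ = 6.587 × 10⁻⁵
Ratio (larger/smaller) = 11.3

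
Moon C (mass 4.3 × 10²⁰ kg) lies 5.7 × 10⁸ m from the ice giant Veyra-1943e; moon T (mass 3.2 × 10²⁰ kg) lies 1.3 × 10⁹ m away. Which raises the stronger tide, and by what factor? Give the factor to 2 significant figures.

Compare M/d³ for the two perturbers:
Moon C: (4.3 × 10²⁰) / (5.7 × 10⁸)³ = 2.322 × 10⁻⁶
Moon T: (3.2 × 10²⁰) / (1.3 × 10⁹)³ = 1.457 × 10⁻⁷
Ratio (larger/smaller) = 16

Moon C, by a factor of ≈ 16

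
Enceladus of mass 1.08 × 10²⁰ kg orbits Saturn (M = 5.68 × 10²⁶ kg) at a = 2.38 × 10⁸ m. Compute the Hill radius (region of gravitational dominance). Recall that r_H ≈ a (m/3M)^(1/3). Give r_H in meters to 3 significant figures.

r_H ≈ a (m/3M)^(1/3)
    = (2.38 × 10⁸) × (1.08 × 10²⁰ / (3 × 5.68 × 10²⁶))^(1/3)
    = 9.49 × 10⁵ m

9.49 × 10⁵ m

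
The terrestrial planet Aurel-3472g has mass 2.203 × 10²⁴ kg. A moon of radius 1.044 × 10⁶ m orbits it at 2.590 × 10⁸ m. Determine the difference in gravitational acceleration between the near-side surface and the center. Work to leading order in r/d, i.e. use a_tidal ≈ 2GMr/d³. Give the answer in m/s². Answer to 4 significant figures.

The tidal stretch is the gradient of GM/d² times the body's extent r, hence the 1/d³ dependence.
Δg = 2GMr/d³
   = 2 × (6.674 × 10⁻¹¹) × (2.203 × 10²⁴) × (1.044 × 10⁶) / (2.590 × 10⁸)³
   = 1.767 × 10⁻⁵ m/s²

1.767 × 10⁻⁵ m/s²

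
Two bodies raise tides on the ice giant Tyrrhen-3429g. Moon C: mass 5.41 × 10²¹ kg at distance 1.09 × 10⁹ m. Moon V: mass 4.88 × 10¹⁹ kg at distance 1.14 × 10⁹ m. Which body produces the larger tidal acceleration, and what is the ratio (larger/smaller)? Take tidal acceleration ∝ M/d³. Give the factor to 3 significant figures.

Compare M/d³ for the two perturbers:
Moon C: (5.41 × 10²¹) / (1.09 × 10⁹)³ = 4.178 × 10⁻⁶
Moon V: (4.88 × 10¹⁹) / (1.14 × 10⁹)³ = 3.294 × 10⁻⁸
Ratio (larger/smaller) = 127

Moon C, by a factor of ≈ 127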